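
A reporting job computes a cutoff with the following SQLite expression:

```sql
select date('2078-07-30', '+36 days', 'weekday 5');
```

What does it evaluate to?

July 2078 has 31 days; 1 remain after the 30th, so 2 days reach 2078-08-01.
August 2078 has 31 days; 30 remain after the 1st, so 31 days reach 2078-09-01.
Advancing 3 more days within September lands on 2078-09-04.
`weekday 5` advances to the next Friday; 2078-09-04 is a Sunday, so it moves forward to 2078-09-09.

2078-09-09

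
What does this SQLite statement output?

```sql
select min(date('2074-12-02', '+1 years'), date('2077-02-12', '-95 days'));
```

2075-12-02

date('2074-12-02', '+1 years') → 2075-12-02.
date('2077-02-12', '-95 days') → 2076-11-09.
Earlier of the two is 2075-12-02.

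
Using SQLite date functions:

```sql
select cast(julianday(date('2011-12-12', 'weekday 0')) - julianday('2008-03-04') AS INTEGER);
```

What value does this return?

`weekday 0` advances to the next Sunday; 2011-12-12 is a Monday, so it moves forward to 2011-12-18.
27 days remain in March 2008 after the 4th (31 − 4).
Full months from April 2008 through November 2011 contribute their day counts.
Then 18 days into December 2011.
Total: 27 + 30 + 31 + 30 + 31 + 31 + 30 + 31 + 30 + 31 + 31 + 28 + 31 + 30 + 31 + 30 + 31 + 31 + 30 + 31 + 30 + 31 + 31 + 28 + 31 + 30 + 31 + 30 + 31 + 31 + 30 + 31 + 30 + 31 + 31 + 28 + 31 + 30 + 31 + 30 + 31 + 31 + 30 + 31 + 30 + 18 = 1384.

1384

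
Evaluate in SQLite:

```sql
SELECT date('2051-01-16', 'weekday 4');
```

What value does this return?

`weekday 4` advances to the next Thursday; 2051-01-16 is a Monday, so it moves forward to 2051-01-19.

2051-01-19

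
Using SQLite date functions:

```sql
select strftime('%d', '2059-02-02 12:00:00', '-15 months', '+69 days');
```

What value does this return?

10

First apply '-15 months', '+69 days': 2059-02-02 12:00:00 → 2058-01-10 12:00:00.
`%d` extracts the 2-digit day of month: 10.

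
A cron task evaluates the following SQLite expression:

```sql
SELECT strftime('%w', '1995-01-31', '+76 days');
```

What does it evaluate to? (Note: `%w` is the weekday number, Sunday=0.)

1

First apply '+76 days': 1995-01-31 → 1995-04-17.
1995-04-17 is a Monday; with Sunday=0 that is 1.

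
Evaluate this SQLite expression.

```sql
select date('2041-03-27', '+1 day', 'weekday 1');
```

2041-04-01

Advancing 1 more day within March lands on 2041-03-28.
`weekday 1` advances to the next Monday; 2041-03-28 is a Thursday, so it moves forward to 2041-04-01.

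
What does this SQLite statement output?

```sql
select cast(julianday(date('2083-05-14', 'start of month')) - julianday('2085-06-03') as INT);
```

`start of month` rewinds 2083-05-14 to 2083-05-01.
30 days remain in May 2083 after the 1st (31 − 1).
Full months from June 2083 through May 2085 contribute their day counts.
Then 3 days into June 2085.
Total: 30 + 30 + 31 + 31 + 30 + 31 + 30 + 31 + 31 + 29 + 31 + 30 + 31 + 30 + 31 + 31 + 30 + 31 + 30 + 31 + 31 + 28 + 31 + 30 + 31 + 3 = 764.
The subtraction is earlier − later, so the result is −764 → -764.

-764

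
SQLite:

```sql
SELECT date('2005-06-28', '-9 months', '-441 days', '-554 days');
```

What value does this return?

Adding -9 months to 2005-06-28 gives 2004-09-28.
Applying '-441 days' to 2004-09-28: counting 441 days back gives 2003-07-15.
Applying '-554 days' to 2003-07-15: counting 554 days back gives 2002-01-07.

2002-01-07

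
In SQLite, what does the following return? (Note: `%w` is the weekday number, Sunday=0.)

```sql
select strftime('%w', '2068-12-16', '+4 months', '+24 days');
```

5

First apply '+4 months', '+24 days': 2068-12-16 → 2069-05-10.
2069-05-10 is a Friday; with Sunday=0 that is 5.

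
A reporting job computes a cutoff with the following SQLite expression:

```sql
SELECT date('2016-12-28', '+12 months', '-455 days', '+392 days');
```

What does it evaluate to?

Adding +12 months to 2016-12-28 gives 2017-12-28.
Applying '-455 days' to 2017-12-28: counting 455 days back gives 2016-09-29.
Applying '+392 days' to 2016-09-29: counting 392 days forward gives 2017-10-26.

2017-10-26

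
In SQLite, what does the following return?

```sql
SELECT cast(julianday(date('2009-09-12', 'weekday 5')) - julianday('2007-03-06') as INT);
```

`weekday 5` advances to the next Friday; 2009-09-12 is a Saturday, so it moves forward to 2009-09-18.
25 days remain in March 2007 after the 6th (31 − 6).
Full months from April 2007 through August 2009 contribute their day counts.
Then 18 days into September 2009.
Total: 25 + 30 + 31 + 30 + 31 + 31 + 30 + 31 + 30 + 31 + 31 + 29 + 31 + 30 + 31 + 30 + 31 + 31 + 30 + 31 + 30 + 31 + 31 + 28 + 31 + 30 + 31 + 30 + 31 + 31 + 18 = 927.

927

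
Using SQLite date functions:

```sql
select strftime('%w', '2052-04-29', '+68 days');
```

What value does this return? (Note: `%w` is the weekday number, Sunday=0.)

First apply '+68 days': 2052-04-29 → 2052-07-06.
2052-07-06 is a Saturday; with Sunday=0 that is 6.

6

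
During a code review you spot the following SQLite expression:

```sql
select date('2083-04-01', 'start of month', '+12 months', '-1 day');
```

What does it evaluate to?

2084-03-31

`start of month` rewinds 2083-04-01 to 2083-04-01.
Adding +12 months to 2083-04-01 gives 2084-04-01.
Going back 1 day from 2084-04-01 reaches 2084-03-31 (last day of March, 31 days).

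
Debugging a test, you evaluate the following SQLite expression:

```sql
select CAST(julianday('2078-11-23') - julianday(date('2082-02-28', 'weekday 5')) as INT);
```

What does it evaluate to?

`weekday 5` advances to the next Friday; 2082-02-28 is a Saturday, so it moves forward to 2082-03-06.
7 days remain in November 2078 after the 23rd (30 − 23).
Full months from December 2078 through February 2082 contribute their day counts.
Then 6 days into March 2082.
Total: 7 + 31 + 31 + 28 + 31 + 30 + 31 + 30 + 31 + 31 + 30 + 31 + 30 + 31 + 31 + 29 + 31 + 30 + 31 + 30 + 31 + 31 + 30 + 31 + 30 + 31 + 31 + 28 + 31 + 30 + 31 + 30 + 31 + 31 + 30 + 31 + 30 + 31 + 31 + 28 + 6 = 1199.
The subtraction is earlier − later, so the result is −1199 → -1199.

-1199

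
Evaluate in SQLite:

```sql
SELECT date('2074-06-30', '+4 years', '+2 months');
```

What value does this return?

2078-08-30

Adding +4 years to 2074-06-30 gives 2078-06-30.
Adding +2 months to 2078-06-30 gives 2078-08-30.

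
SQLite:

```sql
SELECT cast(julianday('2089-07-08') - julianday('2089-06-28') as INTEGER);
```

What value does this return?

2 days remain in June 2089 after the 28th (30 − 28).
Then 8 days into July 2089.
Total: 2 + 8 = 10.

10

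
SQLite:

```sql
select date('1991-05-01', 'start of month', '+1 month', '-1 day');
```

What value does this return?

1991-05-31

`start of month` rewinds 1991-05-01 to 1991-05-01.
Adding +1 month to 1991-05-01 gives 1991-06-01.
Going back 1 day from 1991-06-01 reaches 1991-05-31 (last day of May, 31 days).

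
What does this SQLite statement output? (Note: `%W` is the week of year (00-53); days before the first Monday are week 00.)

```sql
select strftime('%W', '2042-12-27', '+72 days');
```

First apply '+72 days': 2042-12-27 → 2043-03-09.
2043-03-09 is a Monday. SQLite's %W counts Mondays since the year started; the result is 10.

10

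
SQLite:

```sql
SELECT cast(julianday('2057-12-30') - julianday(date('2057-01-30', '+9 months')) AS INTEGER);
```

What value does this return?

61

Adding +9 months to 2057-01-30 gives 2057-10-30.
1 day remains in October 2057 after the 30th (31 − 30).
November 2057: 30 days.
Then 30 days into December 2057.
Total: 1 + 30 + 30 = 61.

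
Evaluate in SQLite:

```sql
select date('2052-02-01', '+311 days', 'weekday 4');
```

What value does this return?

Applying '+311 days' to 2052-02-01: counting 311 days forward gives 2052-12-08.
`weekday 4` advances to the next Thursday; 2052-12-08 is a Sunday, so it moves forward to 2052-12-12.

2052-12-12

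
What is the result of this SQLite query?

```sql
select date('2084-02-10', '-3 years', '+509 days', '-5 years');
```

2077-07-04

Adding -3 years to 2084-02-10 gives 2081-02-10.
Applying '+509 days' to 2081-02-10: counting 509 days forward gives 2082-07-04.
Adding -5 years to 2082-07-04 gives 2077-07-04.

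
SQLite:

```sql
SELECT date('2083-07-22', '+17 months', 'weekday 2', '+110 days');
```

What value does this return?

Adding +17 months to 2083-07-22 gives 2084-12-22.
`weekday 2` advances to the next Tuesday; 2084-12-22 is a Friday, so it moves forward to 2084-12-26.
Applying '+110 days' to 2084-12-26: counting 110 days forward gives 2085-04-15.

2085-04-15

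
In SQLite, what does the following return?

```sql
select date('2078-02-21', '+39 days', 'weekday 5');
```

February 2078 has 28 days; 7 remain after the 21st, so 8 days reach 2078-03-01.
March 2078 has 31 days; 30 remain after the 1st, so 31 days reach 2078-04-01.
`weekday 5` advances to the next Friday; 2078-04-01 is already a Friday, so it stays at 2078-04-01.

2078-04-01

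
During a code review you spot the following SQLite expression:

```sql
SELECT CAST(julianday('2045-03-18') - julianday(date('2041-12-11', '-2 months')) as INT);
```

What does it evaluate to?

Adding -2 months to 2041-12-11 gives 2041-10-11.
20 days remain in October 2041 after the 11th (31 − 11).
Full months from November 2041 through February 2045 contribute their day counts.
Then 18 days into March 2045.
Total: 20 + 30 + 31 + 31 + 28 + 31 + 30 + 31 + 30 + 31 + 31 + 30 + 31 + 30 + 31 + 31 + 28 + 31 + 30 + 31 + 30 + 31 + 31 + 30 + 31 + 30 + 31 + 31 + 29 + 31 + 30 + 31 + 30 + 31 + 31 + 30 + 31 + 30 + 31 + 31 + 28 + 18 = 1254.

1254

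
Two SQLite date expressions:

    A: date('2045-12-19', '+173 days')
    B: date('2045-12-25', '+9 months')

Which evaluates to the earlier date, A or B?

A

A = 2046-06-10.
B = 2046-09-25.
A is earlier.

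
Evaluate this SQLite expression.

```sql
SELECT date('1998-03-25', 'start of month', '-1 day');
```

`start of month` rewinds 1998-03-25 to 1998-03-01.
Going back 1 day from 1998-03-01 reaches 1998-02-28 (last day of February, 28 days).

1998-02-28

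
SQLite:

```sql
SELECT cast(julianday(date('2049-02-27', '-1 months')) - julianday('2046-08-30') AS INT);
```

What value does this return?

Adding -1 month to 2049-02-27 gives 2049-01-27.
1 day remains in August 2046 after the 30th (31 − 30).
Full months from September 2046 through December 2048 contribute their day counts.
Then 27 days into January 2049.
Total: 1 + 30 + 31 + 30 + 31 + 31 + 28 + 31 + 30 + 31 + 30 + 31 + 31 + 30 + 31 + 30 + 31 + 31 + 29 + 31 + 30 + 31 + 30 + 31 + 31 + 30 + 31 + 30 + 31 + 27 = 881.

881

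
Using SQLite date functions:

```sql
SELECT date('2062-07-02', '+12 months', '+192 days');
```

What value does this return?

Adding +12 months to 2062-07-02 gives 2063-07-02.
Applying '+192 days' to 2063-07-02: counting 192 days forward gives 2064-01-10.

2064-01-10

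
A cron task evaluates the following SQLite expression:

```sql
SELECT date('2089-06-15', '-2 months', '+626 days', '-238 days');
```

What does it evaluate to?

Adding -2 months to 2089-06-15 gives 2089-04-15.
Applying '+626 days' to 2089-04-15: counting 626 days forward gives 2091-01-01.
Applying '-238 days' to 2091-01-01: counting 238 days back gives 2090-05-08.

2090-05-08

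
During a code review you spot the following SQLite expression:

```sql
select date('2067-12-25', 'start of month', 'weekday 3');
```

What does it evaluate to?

`start of month` rewinds 2067-12-25 to 2067-12-01.
`weekday 3` advances to the next Wednesday; 2067-12-01 is a Thursday, so it moves forward to 2067-12-07.

2067-12-07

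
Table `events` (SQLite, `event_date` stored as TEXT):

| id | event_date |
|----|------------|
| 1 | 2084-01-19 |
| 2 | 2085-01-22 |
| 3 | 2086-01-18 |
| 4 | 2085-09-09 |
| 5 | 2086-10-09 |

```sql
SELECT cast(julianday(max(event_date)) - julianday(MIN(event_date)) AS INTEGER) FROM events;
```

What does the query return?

994

MIN = 2084-01-19, MAX = 2086-10-09.
12 days remain in January 2084 after the 19th (31 − 19).
Full months from February 2084 through September 2086 contribute their day counts.
Then 9 days into October 2086.
Total: 12 + 29 + 31 + 30 + 31 + 30 + 31 + 31 + 30 + 31 + 30 + 31 + 31 + 28 + 31 + 30 + 31 + 30 + 31 + 31 + 30 + 31 + 30 + 31 + 31 + 28 + 31 + 30 + 31 + 30 + 31 + 31 + 30 + 9 = 994.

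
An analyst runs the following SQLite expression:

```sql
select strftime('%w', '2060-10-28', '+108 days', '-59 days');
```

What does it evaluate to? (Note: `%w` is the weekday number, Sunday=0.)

First apply '+108 days', '-59 days': 2060-10-28 → 2060-12-16.
2060-12-16 is a Thursday; with Sunday=0 that is 4.

4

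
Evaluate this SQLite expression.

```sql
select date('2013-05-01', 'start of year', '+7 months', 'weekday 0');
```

`start of year` rewinds 2013-05-01 to 2013-01-01.
Adding +7 months to 2013-01-01 gives 2013-08-01.
`weekday 0` advances to the next Sunday; 2013-08-01 is a Thursday, so it moves forward to 2013-08-04.

2013-08-04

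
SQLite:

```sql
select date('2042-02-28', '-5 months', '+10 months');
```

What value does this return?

2042-07-28

Adding -5 months to 2042-02-28 gives 2041-09-28.
Adding +10 months to 2041-09-28 gives 2042-07-28.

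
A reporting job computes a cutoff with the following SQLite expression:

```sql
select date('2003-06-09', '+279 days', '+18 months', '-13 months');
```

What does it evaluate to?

2004-08-14

Applying '+279 days' to 2003-06-09: counting 279 days forward gives 2004-03-14.
Adding +18 months to 2004-03-14 gives 2005-09-14.
Adding -13 months to 2005-09-14 gives 2004-08-14.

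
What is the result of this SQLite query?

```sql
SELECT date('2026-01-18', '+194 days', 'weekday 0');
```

Applying '+194 days' to 2026-01-18: counting 194 days forward gives 2026-07-31.
`weekday 0` advances to the next Sunday; 2026-07-31 is a Friday, so it moves forward to 2026-08-02.

2026-08-02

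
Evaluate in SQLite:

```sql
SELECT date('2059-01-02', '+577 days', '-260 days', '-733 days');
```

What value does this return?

Applying '+577 days' to 2059-01-02: counting 577 days forward gives 2060-08-01.
Applying '-260 days' to 2060-08-01: counting 260 days back gives 2059-11-15.
Applying '-733 days' to 2059-11-15: counting 733 days back gives 2057-11-12.

2057-11-12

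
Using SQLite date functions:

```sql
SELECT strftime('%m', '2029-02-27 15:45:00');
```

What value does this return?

`%m` extracts the 2-digit month (01-12): 02.

02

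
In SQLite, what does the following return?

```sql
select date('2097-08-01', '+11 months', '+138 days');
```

2098-11-16

Adding +11 months to 2097-08-01 gives 2098-07-01.
Applying '+138 days' to 2098-07-01: counting 138 days forward gives 2098-11-16.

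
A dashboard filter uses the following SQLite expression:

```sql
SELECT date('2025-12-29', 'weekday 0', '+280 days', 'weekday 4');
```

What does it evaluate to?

`weekday 0` advances to the next Sunday; 2025-12-29 is a Monday, so it moves forward to 2026-01-04.
Applying '+280 days' to 2026-01-04: counting 280 days forward gives 2026-10-11.
`weekday 4` advances to the next Thursday; 2026-10-11 is a Sunday, so it moves forward to 2026-10-15.

2026-10-15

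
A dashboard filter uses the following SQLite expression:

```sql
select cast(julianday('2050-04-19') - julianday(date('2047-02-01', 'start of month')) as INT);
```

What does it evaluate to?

1173

`start of month` rewinds 2047-02-01 to 2047-02-01.
27 days remain in February 2047 after the 1st (28 − 1).
Full months from March 2047 through March 2050 contribute their day counts.
Then 19 days into April 2050.
Total: 27 + 31 + 30 + 31 + 30 + 31 + 31 + 30 + 31 + 30 + 31 + 31 + 29 + 31 + 30 + 31 + 30 + 31 + 31 + 30 + 31 + 30 + 31 + 31 + 28 + 31 + 30 + 31 + 30 + 31 + 31 + 30 + 31 + 30 + 31 + 31 + 28 + 31 + 19 = 1173.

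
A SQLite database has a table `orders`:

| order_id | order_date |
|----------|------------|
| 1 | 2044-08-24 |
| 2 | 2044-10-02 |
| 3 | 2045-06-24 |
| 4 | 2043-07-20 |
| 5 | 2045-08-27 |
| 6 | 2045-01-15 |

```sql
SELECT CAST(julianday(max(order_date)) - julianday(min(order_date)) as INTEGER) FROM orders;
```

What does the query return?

MIN = 2043-07-20, MAX = 2045-08-27.
11 days remain in July 2043 after the 20th (31 − 20).
Full months from August 2043 through July 2045 contribute their day counts.
Then 27 days into August 2045.
Total: 11 + 31 + 30 + 31 + 30 + 31 + 31 + 29 + 31 + 30 + 31 + 30 + 31 + 31 + 30 + 31 + 30 + 31 + 31 + 28 + 31 + 30 + 31 + 30 + 31 + 27 = 769.

769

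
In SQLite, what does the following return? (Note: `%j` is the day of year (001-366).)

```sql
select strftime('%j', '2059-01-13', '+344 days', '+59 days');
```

051

First apply '+344 days', '+59 days': 2059-01-13 → 2060-02-20.
Day-of-year for 2060-02-20: days since 2060-01-01 inclusive = 51, zero-padded to 051.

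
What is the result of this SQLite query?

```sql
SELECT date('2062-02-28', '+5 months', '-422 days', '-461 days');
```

2060-02-26

Adding +5 months to 2062-02-28 gives 2062-07-28.
Applying '-422 days' to 2062-07-28: counting 422 days back gives 2061-06-01.
Applying '-461 days' to 2061-06-01: counting 461 days back gives 2060-02-26.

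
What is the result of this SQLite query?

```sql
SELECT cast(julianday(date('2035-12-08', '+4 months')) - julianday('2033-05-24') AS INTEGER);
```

1050

Adding +4 months to 2035-12-08 gives 2036-04-08.
7 days remain in May 2033 after the 24th (31 − 24).
Full months from June 2033 through March 2036 contribute their day counts.
Then 8 days into April 2036.
Total: 7 + 30 + 31 + 31 + 30 + 31 + 30 + 31 + 31 + 28 + 31 + 30 + 31 + 30 + 31 + 31 + 30 + 31 + 30 + 31 + 31 + 28 + 31 + 30 + 31 + 30 + 31 + 31 + 30 + 31 + 30 + 31 + 31 + 29 + 31 + 8 = 1050.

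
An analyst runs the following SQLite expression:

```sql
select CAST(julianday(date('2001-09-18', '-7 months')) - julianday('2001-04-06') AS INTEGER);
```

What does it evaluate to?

Adding -7 months to 2001-09-18 gives 2001-02-18.
10 days remain in February 2001 after the 18th (28 − 18).
March 2001: 31 days.
Then 6 days into April 2001.
Total: 10 + 31 + 6 = 47.
The subtraction is earlier − later, so the result is −47 → -47.

-47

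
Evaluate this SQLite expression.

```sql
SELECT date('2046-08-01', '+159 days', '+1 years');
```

2048-01-07

Applying '+159 days' to 2046-08-01: counting 159 days forward gives 2047-01-07.
Adding +1 year to 2047-01-07 gives 2048-01-07.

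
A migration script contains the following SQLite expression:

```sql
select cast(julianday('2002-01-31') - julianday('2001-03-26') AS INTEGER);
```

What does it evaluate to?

5 days remain in March 2001 after the 26th (31 − 26).
Full months from April 2001 through December 2001 contribute their day counts.
Then 31 days into January 2002.
Total: 5 + 30 + 31 + 30 + 31 + 31 + 30 + 31 + 30 + 31 + 31 = 311.

311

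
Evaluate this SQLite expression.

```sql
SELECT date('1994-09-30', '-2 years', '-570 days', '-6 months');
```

Adding -2 years to 1994-09-30 gives 1992-09-30.
Applying '-570 days' to 1992-09-30: counting 570 days back gives 1991-03-10.
Adding -6 months to 1991-03-10 gives 1990-09-10.

1990-09-10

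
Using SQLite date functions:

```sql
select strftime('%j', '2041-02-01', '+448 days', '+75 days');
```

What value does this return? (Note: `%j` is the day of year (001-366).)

First apply '+448 days', '+75 days': 2041-02-01 → 2042-07-09.
Day-of-year for 2042-07-09: days since 2042-01-01 inclusive = 190, zero-padded to 190.

190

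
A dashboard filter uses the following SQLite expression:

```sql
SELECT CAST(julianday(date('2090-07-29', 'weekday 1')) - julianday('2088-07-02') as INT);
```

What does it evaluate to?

`weekday 1` advances to the next Monday; 2090-07-29 is a Saturday, so it moves forward to 2090-07-31.
29 days remain in July 2088 after the 2nd (31 − 2).
Full months from August 2088 through June 2090 contribute their day counts.
Then 31 days into July 2090.
Total: 29 + 31 + 30 + 31 + 30 + 31 + 31 + 28 + 31 + 30 + 31 + 30 + 31 + 31 + 30 + 31 + 30 + 31 + 31 + 28 + 31 + 30 + 31 + 30 + 31 = 759.

759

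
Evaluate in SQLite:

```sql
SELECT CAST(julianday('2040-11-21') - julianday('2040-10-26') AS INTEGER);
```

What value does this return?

26

5 days remain in October 2040 after the 26th (31 − 26).
Then 21 days into November 2040.
Total: 5 + 21 = 26.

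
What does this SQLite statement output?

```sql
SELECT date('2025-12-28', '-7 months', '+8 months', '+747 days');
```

2028-02-14

Adding -7 months to 2025-12-28 gives 2025-05-28.
Adding +8 months to 2025-05-28 gives 2026-01-28.
Applying '+747 days' to 2026-01-28: counting 747 days forward gives 2028-02-14.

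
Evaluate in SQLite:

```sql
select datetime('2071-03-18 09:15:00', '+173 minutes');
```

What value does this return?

173 minutes = 2h 53m; +173 minutes from 2071-03-18 09:15:00 is 2071-03-18 12:08:00.

2071-03-18 12:08:00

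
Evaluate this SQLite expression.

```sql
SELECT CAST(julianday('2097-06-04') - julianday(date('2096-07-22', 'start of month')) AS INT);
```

338

`start of month` rewinds 2096-07-22 to 2096-07-01.
30 days remain in July 2096 after the 1st (31 − 1).
Full months from August 2096 through May 2097 contribute their day counts.
Then 4 days into June 2097.
Total: 30 + 31 + 30 + 31 + 30 + 31 + 31 + 28 + 31 + 30 + 31 + 4 = 338.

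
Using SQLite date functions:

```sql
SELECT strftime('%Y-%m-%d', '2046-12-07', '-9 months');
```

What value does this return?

2046-03-07

First apply '-9 months': 2046-12-07 → 2046-03-07.
`%Y-%m-%d` extracts the ISO date: 2046-03-07.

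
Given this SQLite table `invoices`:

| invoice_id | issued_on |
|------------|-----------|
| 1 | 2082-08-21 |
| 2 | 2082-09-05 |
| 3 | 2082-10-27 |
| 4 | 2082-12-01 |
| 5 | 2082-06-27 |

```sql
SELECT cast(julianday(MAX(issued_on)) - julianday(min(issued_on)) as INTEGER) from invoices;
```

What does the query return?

MIN = 2082-06-27, MAX = 2082-12-01.
3 days remain in June 2082 after the 27th (30 − 27).
July 2082: 31 days.
August 2082: 31 days.
September 2082: 30 days.
October 2082: 31 days.
November 2082: 30 days.
Then 1 day into December 2082.
Total: 3 + 31 + 31 + 30 + 31 + 30 + 1 = 157.

157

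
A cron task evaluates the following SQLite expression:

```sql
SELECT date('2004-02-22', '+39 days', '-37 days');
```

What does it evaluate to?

February 2004 has 29 days; 7 remain after the 22nd, so 8 days reach 2004-03-01.
March 2004 has 31 days; 30 remain after the 1st, so 31 days reach 2004-04-01.
Going back 1 day from 2004-04-01 reaches 2004-03-31 (last day of March, 31 days).
Going back 31 days from 2004-03-31 reaches 2004-02-29 (last day of February, 29 days).
Going back 5 days within February lands on 2004-02-24.

2004-02-24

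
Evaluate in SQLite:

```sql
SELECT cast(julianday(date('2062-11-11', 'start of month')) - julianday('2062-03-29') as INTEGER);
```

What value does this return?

`start of month` rewinds 2062-11-11 to 2062-11-01.
2 days remain in March 2062 after the 29th (31 − 29).
Full months from April 2062 through October 2062 contribute their day counts.
Then 1 day into November 2062.
Total: 2 + 30 + 31 + 30 + 31 + 31 + 30 + 31 + 1 = 217.

217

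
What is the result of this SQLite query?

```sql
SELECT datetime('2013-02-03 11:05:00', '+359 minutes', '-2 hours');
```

2013-02-03 15:04:00

359 minutes = 5h 59m; +359 minutes from 2013-02-03 11:05:00 is 2013-02-03 17:04:00.
-2 hours from 2013-02-03 17:04:00 is 2013-02-03 15:04:00.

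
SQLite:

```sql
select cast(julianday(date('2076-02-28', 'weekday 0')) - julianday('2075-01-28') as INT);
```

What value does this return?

`weekday 0` advances to the next Sunday; 2076-02-28 is a Friday, so it moves forward to 2076-03-01.
3 days remain in January 2075 after the 28th (31 − 28).
Full months from February 2075 through February 2076 contribute their day counts.
Then 1 day into March 2076.
Total: 3 + 28 + 31 + 30 + 31 + 30 + 31 + 31 + 30 + 31 + 30 + 31 + 31 + 29 + 1 = 398.

398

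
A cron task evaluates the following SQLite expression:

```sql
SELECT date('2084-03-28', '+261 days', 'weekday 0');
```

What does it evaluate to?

2084-12-17

Applying '+261 days' to 2084-03-28: counting 261 days forward gives 2084-12-14.
`weekday 0` advances to the next Sunday; 2084-12-14 is a Thursday, so it moves forward to 2084-12-17.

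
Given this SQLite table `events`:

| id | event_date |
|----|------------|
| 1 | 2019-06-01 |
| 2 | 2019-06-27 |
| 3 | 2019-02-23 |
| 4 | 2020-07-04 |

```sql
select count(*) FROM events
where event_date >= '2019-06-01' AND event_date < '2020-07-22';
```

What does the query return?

3

Rows in [2019-06-01, 2020-07-22): 2019-06-01, 2019-06-27, 2020-07-04 → 3 rows.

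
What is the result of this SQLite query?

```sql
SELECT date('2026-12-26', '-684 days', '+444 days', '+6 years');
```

Applying '-684 days' to 2026-12-26: counting 684 days back gives 2025-02-10.
Applying '+444 days' to 2025-02-10: counting 444 days forward gives 2026-04-30.
Adding +6 years to 2026-04-30 gives 2032-04-30.

2032-04-30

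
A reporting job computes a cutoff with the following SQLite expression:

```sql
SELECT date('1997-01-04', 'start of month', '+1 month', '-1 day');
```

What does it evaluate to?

`start of month` rewinds 1997-01-04 to 1997-01-01.
Adding +1 month to 1997-01-01 gives 1997-02-01.
Going back 1 day from 1997-02-01 reaches 1997-01-31 (last day of January, 31 days).

1997-01-31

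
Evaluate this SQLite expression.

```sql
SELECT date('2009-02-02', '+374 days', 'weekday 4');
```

Applying '+374 days' to 2009-02-02: counting 374 days forward gives 2010-02-11.
`weekday 4` advances to the next Thursday; 2010-02-11 is already a Thursday, so it stays at 2010-02-11.

2010-02-11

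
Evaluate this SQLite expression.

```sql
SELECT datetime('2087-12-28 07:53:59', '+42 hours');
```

2087-12-30 01:53:59

+42 hours from 2087-12-28 07:53:59 is 2087-12-30 01:53:59 (crosses midnight).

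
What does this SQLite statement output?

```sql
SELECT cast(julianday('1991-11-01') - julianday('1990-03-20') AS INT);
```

591

11 days remain in March 1990 after the 20th (31 − 20).
Full months from April 1990 through October 1991 contribute their day counts.
Then 1 day into November 1991.
Total: 11 + 30 + 31 + 30 + 31 + 31 + 30 + 31 + 30 + 31 + 31 + 28 + 31 + 30 + 31 + 30 + 31 + 31 + 30 + 31 + 1 = 591.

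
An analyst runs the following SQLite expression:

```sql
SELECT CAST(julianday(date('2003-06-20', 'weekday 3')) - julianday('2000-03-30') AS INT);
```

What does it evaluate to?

`weekday 3` advances to the next Wednesday; 2003-06-20 is a Friday, so it moves forward to 2003-06-25.
1 day remains in March 2000 after the 30th (31 − 30).
Full months from April 2000 through May 2003 contribute their day counts.
Then 25 days into June 2003.
Total: 1 + 30 + 31 + 30 + 31 + 31 + 30 + 31 + 30 + 31 + 31 + 28 + 31 + 30 + 31 + 30 + 31 + 31 + 30 + 31 + 30 + 31 + 31 + 28 + 31 + 30 + 31 + 30 + 31 + 31 + 30 + 31 + 30 + 31 + 31 + 28 + 31 + 30 + 31 + 25 = 1182.

1182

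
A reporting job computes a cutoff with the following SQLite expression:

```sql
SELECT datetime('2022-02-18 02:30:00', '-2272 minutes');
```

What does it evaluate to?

2272 minutes = 37h 52m; -2272 minutes from 2022-02-18 02:30:00 is 2022-02-16 12:38:00 (crosses midnight).

2022-02-16 12:38:00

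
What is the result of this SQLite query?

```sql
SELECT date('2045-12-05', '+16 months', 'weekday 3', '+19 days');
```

2047-04-29

Adding +16 months to 2045-12-05 gives 2047-04-05.
`weekday 3` advances to the next Wednesday; 2047-04-05 is a Friday, so it moves forward to 2047-04-10.
Advancing 19 more days within April lands on 2047-04-29.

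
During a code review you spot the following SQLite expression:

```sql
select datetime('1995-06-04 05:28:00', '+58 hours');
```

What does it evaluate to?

+58 hours from 1995-06-04 05:28:00 is 1995-06-06 15:28:00 (crosses midnight).

1995-06-06 15:28:00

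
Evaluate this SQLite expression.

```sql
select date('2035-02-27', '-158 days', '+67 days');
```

Applying '-158 days' to 2035-02-27: counting 158 days back gives 2034-09-22.
Applying '+67 days' to 2034-09-22: counting 67 days forward gives 2034-11-28.

2034-11-28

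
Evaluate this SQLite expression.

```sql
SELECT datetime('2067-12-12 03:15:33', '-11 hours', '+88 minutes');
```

-11 hours from 2067-12-12 03:15:33 is 2067-12-11 16:15:33 (crosses midnight).
88 minutes = 1h 28m; +88 minutes from 2067-12-11 16:15:33 is 2067-12-11 17:43:33.

2067-12-11 17:43:33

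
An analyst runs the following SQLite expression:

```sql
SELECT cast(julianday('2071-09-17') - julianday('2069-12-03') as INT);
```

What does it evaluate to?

28 days remain in December 2069 after the 3rd (31 − 3).
Full months from January 2070 through August 2071 contribute their day counts.
Then 17 days into September 2071.
Total: 28 + 31 + 28 + 31 + 30 + 31 + 30 + 31 + 31 + 30 + 31 + 30 + 31 + 31 + 28 + 31 + 30 + 31 + 30 + 31 + 31 + 17 = 653.

653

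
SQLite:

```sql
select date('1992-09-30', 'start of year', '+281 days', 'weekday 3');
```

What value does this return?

1992-10-14

`start of year` rewinds 1992-09-30 to 1992-01-01.
Applying '+281 days' to 1992-01-01: counting 281 days forward gives 1992-10-08.
`weekday 3` advances to the next Wednesday; 1992-10-08 is a Thursday, so it moves forward to 1992-10-14.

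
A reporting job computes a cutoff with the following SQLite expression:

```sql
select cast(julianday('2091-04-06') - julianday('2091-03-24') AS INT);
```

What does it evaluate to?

7 days remain in March 2091 after the 24th (31 − 24).
Then 6 days into April 2091.
Total: 7 + 6 = 13.

13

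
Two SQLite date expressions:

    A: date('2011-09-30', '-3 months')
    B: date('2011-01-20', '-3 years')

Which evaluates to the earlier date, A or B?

B

A = 2011-06-30.
B = 2008-01-20.
B is earlier.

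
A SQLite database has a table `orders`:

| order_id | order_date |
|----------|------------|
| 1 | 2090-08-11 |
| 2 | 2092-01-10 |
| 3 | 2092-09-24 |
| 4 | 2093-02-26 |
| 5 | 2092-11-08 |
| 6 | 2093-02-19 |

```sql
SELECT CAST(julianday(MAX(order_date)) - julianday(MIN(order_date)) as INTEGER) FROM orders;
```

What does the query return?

MIN = 2090-08-11, MAX = 2093-02-26.
20 days remain in August 2090 after the 11th (31 − 11).
Full months from September 2090 through January 2093 contribute their day counts.
Then 26 days into February 2093.
Total: 20 + 30 + 31 + 30 + 31 + 31 + 28 + 31 + 30 + 31 + 30 + 31 + 31 + 30 + 31 + 30 + 31 + 31 + 29 + 31 + 30 + 31 + 30 + 31 + 31 + 30 + 31 + 30 + 31 + 31 + 26 = 930.

930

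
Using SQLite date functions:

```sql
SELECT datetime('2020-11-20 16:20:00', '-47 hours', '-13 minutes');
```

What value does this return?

-47 hours from 2020-11-20 16:20:00 is 2020-11-18 17:20:00 (crosses midnight).
-13 minutes from 2020-11-18 17:20:00 is 2020-11-18 17:07:00.

2020-11-18 17:07:00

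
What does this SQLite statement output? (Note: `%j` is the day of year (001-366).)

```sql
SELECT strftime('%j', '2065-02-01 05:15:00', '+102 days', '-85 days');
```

First apply '+102 days', '-85 days': 2065-02-01 05:15:00 → 2065-02-18 05:15:00.
Day-of-year for 2065-02-18: days since 2065-01-01 inclusive = 49, zero-padded to 049.

049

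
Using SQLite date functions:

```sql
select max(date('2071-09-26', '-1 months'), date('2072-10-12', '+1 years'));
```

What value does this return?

2073-10-12

date('2071-09-26', '-1 months') → 2071-08-26.
date('2072-10-12', '+1 years') → 2073-10-12.
Later of the two is 2073-10-12.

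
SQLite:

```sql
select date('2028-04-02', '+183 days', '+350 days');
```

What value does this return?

Applying '+183 days' to 2028-04-02: counting 183 days forward gives 2028-10-02.
Applying '+350 days' to 2028-10-02: counting 350 days forward gives 2029-09-17.

2029-09-17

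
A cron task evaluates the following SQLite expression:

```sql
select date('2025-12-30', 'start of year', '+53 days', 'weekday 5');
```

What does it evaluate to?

`start of year` rewinds 2025-12-30 to 2025-01-01.
Applying '+53 days' to 2025-01-01: counting 53 days forward gives 2025-02-23.
`weekday 5` advances to the next Friday; 2025-02-23 is a Sunday, so it moves forward to 2025-02-28.

2025-02-28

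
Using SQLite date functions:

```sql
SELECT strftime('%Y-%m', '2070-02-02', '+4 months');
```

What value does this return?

2070-06

First apply '+4 months': 2070-02-02 → 2070-06-02.
`%Y-%m` extracts the year-month: 2070-06.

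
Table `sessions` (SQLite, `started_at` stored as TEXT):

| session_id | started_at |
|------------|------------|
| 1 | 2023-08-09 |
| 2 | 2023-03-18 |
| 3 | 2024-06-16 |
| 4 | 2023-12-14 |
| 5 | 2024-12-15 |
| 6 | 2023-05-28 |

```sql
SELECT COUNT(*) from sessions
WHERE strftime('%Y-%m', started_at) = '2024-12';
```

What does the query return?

Rows with year-month 2024-12: 2024-12-15 → 1.

1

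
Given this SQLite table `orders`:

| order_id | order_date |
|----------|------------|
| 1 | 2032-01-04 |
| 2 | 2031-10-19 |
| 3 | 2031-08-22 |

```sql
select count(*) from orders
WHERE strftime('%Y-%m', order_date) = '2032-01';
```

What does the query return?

1

Rows with year-month 2032-01: 2032-01-04 → 1.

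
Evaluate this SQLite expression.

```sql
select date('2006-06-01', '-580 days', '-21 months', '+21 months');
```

2004-10-29

Applying '-580 days' to 2006-06-01: counting 580 days back gives 2004-10-29.
Adding -21 months to 2004-10-29 gives 2003-01-29.
Adding +21 months to 2003-01-29 gives 2004-10-29.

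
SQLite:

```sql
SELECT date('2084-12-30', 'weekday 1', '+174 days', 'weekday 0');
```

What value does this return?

`weekday 1` advances to the next Monday; 2084-12-30 is a Saturday, so it moves forward to 2085-01-01.
Applying '+174 days' to 2085-01-01: counting 174 days forward gives 2085-06-24.
`weekday 0` advances to the next Sunday; 2085-06-24 is already a Sunday, so it stays at 2085-06-24.

2085-06-24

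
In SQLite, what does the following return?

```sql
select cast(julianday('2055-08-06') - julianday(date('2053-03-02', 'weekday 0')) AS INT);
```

`weekday 0` advances to the next Sunday; 2053-03-02 is already a Sunday, so it stays at 2053-03-02.
29 days remain in March 2053 after the 2nd (31 − 2).
Full months from April 2053 through July 2055 contribute their day counts.
Then 6 days into August 2055.
Total: 29 + 30 + 31 + 30 + 31 + 31 + 30 + 31 + 30 + 31 + 31 + 28 + 31 + 30 + 31 + 30 + 31 + 31 + 30 + 31 + 30 + 31 + 31 + 28 + 31 + 30 + 31 + 30 + 31 + 6 = 887.

887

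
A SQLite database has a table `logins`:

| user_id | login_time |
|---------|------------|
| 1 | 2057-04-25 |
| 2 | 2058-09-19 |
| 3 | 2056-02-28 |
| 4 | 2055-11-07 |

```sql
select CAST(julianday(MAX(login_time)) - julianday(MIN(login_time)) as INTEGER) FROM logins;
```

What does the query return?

MIN = 2055-11-07, MAX = 2058-09-19.
23 days remain in November 2055 after the 7th (30 − 7).
Full months from December 2055 through August 2058 contribute their day counts.
Then 19 days into September 2058.
Total: 23 + 31 + 31 + 29 + 31 + 30 + 31 + 30 + 31 + 31 + 30 + 31 + 30 + 31 + 31 + 28 + 31 + 30 + 31 + 30 + 31 + 31 + 30 + 31 + 30 + 31 + 31 + 28 + 31 + 30 + 31 + 30 + 31 + 31 + 19 = 1047.

1047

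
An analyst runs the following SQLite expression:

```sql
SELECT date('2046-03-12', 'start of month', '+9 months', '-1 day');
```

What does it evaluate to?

`start of month` rewinds 2046-03-12 to 2046-03-01.
Adding +9 months to 2046-03-01 gives 2046-12-01.
Going back 1 day from 2046-12-01 reaches 2046-11-30 (last day of November, 30 days).

2046-11-30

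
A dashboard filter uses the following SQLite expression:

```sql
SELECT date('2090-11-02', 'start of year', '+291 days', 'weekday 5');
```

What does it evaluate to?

2090-10-20

`start of year` rewinds 2090-11-02 to 2090-01-01.
Applying '+291 days' to 2090-01-01: counting 291 days forward gives 2090-10-19.
`weekday 5` advances to the next Friday; 2090-10-19 is a Thursday, so it moves forward to 2090-10-20.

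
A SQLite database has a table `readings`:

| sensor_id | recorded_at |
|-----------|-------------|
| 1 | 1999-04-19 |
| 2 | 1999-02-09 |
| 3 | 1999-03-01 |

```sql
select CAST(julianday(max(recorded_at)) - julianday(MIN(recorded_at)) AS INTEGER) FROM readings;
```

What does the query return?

MIN = 1999-02-09, MAX = 1999-04-19.
19 days remain in February 1999 after the 9th (28 − 9).
March 1999: 31 days.
Then 19 days into April 1999.
Total: 19 + 31 + 19 = 69.

69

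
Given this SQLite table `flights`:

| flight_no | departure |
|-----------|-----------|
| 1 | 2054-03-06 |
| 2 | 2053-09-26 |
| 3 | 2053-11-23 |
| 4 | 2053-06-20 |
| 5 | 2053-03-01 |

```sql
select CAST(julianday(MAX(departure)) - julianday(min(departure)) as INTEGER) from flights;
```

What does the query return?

370

MIN = 2053-03-01, MAX = 2054-03-06.
30 days remain in March 2053 after the 1st (31 − 1).
Full months from April 2053 through February 2054 contribute their day counts.
Then 6 days into March 2054.
Total: 30 + 30 + 31 + 30 + 31 + 31 + 30 + 31 + 30 + 31 + 31 + 28 + 6 = 370.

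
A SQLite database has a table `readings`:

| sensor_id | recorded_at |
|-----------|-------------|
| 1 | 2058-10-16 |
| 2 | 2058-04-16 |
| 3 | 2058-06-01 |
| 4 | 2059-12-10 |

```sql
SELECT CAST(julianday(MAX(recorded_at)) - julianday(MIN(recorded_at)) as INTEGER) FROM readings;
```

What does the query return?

MIN = 2058-04-16, MAX = 2059-12-10.
14 days remain in April 2058 after the 16th (30 − 16).
Full months from May 2058 through November 2059 contribute their day counts.
Then 10 days into December 2059.
Total: 14 + 31 + 30 + 31 + 31 + 30 + 31 + 30 + 31 + 31 + 28 + 31 + 30 + 31 + 30 + 31 + 31 + 30 + 31 + 30 + 10 = 603.

603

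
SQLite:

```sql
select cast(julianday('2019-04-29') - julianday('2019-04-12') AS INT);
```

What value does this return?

17

Both dates are in April 2019: 29 − 12 = 17.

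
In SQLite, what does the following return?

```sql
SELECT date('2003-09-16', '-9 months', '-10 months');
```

2002-02-16

Adding -9 months to 2003-09-16 gives 2002-12-16.
Adding -10 months to 2002-12-16 gives 2002-02-16.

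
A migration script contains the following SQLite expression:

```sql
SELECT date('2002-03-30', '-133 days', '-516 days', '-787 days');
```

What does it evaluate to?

Applying '-133 days' to 2002-03-30: counting 133 days back gives 2001-11-17.
Applying '-516 days' to 2001-11-17: counting 516 days back gives 2000-06-19.
Applying '-787 days' to 2000-06-19: counting 787 days back gives 1998-04-24.

1998-04-24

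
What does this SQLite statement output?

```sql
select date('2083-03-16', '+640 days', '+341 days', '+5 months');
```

2086-04-21

Applying '+640 days' to 2083-03-16: counting 640 days forward gives 2084-12-15.
Applying '+341 days' to 2084-12-15: counting 341 days forward gives 2085-11-21.
Adding +5 months to 2085-11-21 gives 2086-04-21.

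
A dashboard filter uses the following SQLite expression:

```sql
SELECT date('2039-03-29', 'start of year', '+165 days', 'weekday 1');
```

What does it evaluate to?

2039-06-20

`start of year` rewinds 2039-03-29 to 2039-01-01.
Applying '+165 days' to 2039-01-01: counting 165 days forward gives 2039-06-15.
`weekday 1` advances to the next Monday; 2039-06-15 is a Wednesday, so it moves forward to 2039-06-20.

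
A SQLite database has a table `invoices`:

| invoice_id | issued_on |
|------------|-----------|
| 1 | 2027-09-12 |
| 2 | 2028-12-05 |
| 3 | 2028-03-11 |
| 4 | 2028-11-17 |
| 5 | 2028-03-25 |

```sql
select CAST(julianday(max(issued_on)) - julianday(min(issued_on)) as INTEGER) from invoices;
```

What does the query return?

MIN = 2027-09-12, MAX = 2028-12-05.
18 days remain in September 2027 after the 12th (30 − 12).
Full months from October 2027 through November 2028 contribute their day counts.
Then 5 days into December 2028.
Total: 18 + 31 + 30 + 31 + 31 + 29 + 31 + 30 + 31 + 30 + 31 + 31 + 30 + 31 + 30 + 5 = 450.

450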